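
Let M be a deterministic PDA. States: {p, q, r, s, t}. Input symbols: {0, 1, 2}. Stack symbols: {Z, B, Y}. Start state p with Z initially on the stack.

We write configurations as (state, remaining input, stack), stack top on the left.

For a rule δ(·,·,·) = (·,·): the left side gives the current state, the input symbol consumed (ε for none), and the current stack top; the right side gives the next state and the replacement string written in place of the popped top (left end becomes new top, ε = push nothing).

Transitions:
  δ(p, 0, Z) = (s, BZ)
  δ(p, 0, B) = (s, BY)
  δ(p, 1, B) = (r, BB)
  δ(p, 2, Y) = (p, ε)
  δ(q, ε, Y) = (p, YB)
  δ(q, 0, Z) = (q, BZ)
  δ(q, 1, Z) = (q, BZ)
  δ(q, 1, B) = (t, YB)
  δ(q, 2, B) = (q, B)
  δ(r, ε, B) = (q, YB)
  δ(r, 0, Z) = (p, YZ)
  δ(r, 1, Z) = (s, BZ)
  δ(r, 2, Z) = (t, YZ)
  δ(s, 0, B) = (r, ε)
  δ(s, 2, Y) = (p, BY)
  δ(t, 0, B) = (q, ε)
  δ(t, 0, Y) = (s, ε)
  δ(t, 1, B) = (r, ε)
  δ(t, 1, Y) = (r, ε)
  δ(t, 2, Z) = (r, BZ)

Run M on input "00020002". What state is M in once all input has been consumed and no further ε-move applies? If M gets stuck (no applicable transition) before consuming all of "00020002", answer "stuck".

(p, 00020002, Z)
  read 0, top Z: go to s, push BZ → (s, 0020002, BZ)
  read 0, top B: go to r, push ε → (r, 020002, Z)
  read 0, top Z: go to p, push YZ → (p, 20002, YZ)
  read 2, top Y: go to p, push ε → (p, 0002, Z)
  read 0, top Z: go to s, push BZ → (s, 002, BZ)
  read 0, top B: go to r, push ε → (r, 02, Z)
  read 0, top Z: go to p, push YZ → (p, 2, YZ)
  read 2, top Y: go to p, push ε → (p, ε, Z)
All input consumed; M is in state p.

p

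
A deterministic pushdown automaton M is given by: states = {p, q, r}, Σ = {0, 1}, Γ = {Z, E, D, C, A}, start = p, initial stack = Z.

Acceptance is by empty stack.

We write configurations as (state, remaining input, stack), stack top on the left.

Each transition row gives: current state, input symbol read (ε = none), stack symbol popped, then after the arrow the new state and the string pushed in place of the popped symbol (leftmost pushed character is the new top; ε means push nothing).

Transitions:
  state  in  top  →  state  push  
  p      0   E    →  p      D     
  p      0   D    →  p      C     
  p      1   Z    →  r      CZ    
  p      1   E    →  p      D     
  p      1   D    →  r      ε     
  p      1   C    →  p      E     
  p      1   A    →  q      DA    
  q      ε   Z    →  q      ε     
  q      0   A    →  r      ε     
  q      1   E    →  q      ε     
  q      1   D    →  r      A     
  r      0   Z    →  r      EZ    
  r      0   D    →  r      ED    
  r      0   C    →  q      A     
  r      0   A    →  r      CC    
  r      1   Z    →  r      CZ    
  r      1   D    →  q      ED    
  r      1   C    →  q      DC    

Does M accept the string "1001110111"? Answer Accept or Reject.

(p, 1001110111, Z)
  read 1, top Z: go to r, push CZ → (r, 001110111, CZ)
  read 0, top C: go to q, push A → (q, 01110111, AZ)
  read 0, top A: go to r, push ε → (r, 1110111, Z)
  read 1, top Z: go to r, push CZ → (r, 110111, CZ)
  read 1, top C: go to q, push DC → (q, 10111, DCZ)
  read 1, top D: go to r, push A → (r, 0111, ACZ)
  read 0, top A: go to r, push CC → (r, 111, CCCZ)
  read 1, top C: go to q, push DC → (q, 11, DCCCZ)
  read 1, top D: go to r, push A → (r, 1, ACCCZ)
No transition applies at (r, 1, ACCCZ); input not fully consumed.

Reject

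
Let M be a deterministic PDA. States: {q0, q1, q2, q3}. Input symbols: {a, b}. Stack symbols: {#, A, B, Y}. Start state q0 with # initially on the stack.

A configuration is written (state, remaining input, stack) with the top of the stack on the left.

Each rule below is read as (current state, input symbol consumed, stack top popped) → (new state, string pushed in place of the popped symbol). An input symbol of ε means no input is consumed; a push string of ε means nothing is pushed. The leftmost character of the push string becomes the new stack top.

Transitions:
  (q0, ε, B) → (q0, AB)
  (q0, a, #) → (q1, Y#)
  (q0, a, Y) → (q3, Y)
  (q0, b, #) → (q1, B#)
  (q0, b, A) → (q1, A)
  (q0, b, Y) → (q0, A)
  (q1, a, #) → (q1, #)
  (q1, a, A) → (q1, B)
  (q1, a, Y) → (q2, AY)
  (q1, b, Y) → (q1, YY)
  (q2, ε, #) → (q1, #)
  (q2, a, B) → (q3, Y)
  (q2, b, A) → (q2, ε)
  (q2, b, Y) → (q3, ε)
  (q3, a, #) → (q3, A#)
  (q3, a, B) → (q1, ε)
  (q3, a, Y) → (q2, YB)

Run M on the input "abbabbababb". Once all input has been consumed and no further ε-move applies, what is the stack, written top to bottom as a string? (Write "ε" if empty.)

YYY#

(q0, abbabbababb, #)
  read a, top #: go to q1, push Y# → (q1, bbabbababb, Y#)
  read b, top Y: go to q1, push YY → (q1, babbababb, YY#)
  read b, top Y: go to q1, push YY → (q1, abbababb, YYY#)
  read a, top Y: go to q2, push AY → (q2, bbababb, AYYY#)
  read b, top A: go to q2, push ε → (q2, bababb, YYY#)
  read b, top Y: go to q3, push ε → (q3, ababb, YY#)
  read a, top Y: go to q2, push YB → (q2, babb, YBY#)
  read b, top Y: go to q3, push ε → (q3, abb, BY#)
  read a, top B: go to q1, push ε → (q1, bb, Y#)
  read b, top Y: go to q1, push YY → (q1, b, YY#)
  read b, top Y: go to q1, push YY → (q1, ε, YYY#)
All input consumed in state q1 with stack YYY#.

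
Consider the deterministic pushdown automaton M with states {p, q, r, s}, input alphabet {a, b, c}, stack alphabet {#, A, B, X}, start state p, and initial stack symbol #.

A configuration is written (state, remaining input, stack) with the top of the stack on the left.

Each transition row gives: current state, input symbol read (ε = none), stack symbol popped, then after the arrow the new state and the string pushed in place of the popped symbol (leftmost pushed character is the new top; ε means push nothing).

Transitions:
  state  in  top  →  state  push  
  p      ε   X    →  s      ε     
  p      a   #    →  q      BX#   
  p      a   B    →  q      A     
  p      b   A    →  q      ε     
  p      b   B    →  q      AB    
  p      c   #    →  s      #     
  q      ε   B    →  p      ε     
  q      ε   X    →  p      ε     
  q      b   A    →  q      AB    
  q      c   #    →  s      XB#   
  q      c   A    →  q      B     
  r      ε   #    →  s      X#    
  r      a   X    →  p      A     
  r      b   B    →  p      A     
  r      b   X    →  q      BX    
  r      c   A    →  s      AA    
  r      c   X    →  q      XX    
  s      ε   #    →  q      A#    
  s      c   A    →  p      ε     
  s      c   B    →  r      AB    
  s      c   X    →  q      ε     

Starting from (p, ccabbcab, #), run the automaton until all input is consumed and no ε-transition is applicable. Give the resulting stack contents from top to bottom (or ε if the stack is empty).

(p, ccabbcab, #)
  read c, top #: go to s, push # → (s, cabbcab, #)
  ε-move, top #: go to q, push A# → (q, cabbcab, A#)
  read c, top A: go to q, push B → (q, abbcab, B#)
  ε-move, top B: go to p, push ε → (p, abbcab, #)
  read a, top #: go to q, push BX# → (q, bbcab, BX#)
  ε-move, top B: go to p, push ε → (p, bbcab, X#)
  ε-move, top X: go to s, push ε → (s, bbcab, #)
  ε-move, top #: go to q, push A# → (q, bbcab, A#)
  read b, top A: go to q, push AB → (q, bcab, AB#)
  read b, top A: go to q, push AB → (q, cab, ABB#)
  read c, top A: go to q, push B → (q, ab, BBB#)
  ε-move, top B: go to p, push ε → (p, ab, BB#)
  read a, top B: go to q, push A → (q, b, AB#)
  read b, top A: go to q, push AB → (q, ε, ABB#)
All input consumed in state q with stack ABB#.

ABB#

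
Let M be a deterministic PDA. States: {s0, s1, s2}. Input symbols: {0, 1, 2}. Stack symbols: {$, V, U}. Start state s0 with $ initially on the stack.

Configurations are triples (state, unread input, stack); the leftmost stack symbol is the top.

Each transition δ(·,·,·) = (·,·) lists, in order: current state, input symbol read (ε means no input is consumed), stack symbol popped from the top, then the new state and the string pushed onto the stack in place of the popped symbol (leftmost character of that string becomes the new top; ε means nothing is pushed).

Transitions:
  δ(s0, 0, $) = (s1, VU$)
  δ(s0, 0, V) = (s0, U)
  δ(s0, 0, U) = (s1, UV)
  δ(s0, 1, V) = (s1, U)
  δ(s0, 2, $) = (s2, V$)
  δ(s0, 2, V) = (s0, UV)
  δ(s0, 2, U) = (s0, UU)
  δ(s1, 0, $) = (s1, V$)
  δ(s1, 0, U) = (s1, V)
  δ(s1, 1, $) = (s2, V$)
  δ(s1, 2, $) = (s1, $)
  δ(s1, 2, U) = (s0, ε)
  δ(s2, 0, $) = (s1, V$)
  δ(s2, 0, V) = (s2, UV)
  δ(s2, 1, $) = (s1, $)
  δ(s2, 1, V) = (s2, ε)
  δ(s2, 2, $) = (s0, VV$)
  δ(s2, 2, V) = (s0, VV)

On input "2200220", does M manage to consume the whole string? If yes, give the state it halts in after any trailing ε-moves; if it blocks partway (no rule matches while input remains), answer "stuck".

s1

(s0, 2200220, $)
  read 2, top $: go to s2, push V$ → (s2, 200220, V$)
  read 2, top V: go to s0, push VV → (s0, 00220, VV$)
  read 0, top V: go to s0, push U → (s0, 0220, UV$)
  read 0, top U: go to s1, push UV → (s1, 220, UVV$)
  read 2, top U: go to s0, push ε → (s0, 20, VV$)
  read 2, top V: go to s0, push UV → (s0, 0, UVV$)
  read 0, top U: go to s1, push UV → (s1, ε, UVVV$)
All input consumed; M is in state s1.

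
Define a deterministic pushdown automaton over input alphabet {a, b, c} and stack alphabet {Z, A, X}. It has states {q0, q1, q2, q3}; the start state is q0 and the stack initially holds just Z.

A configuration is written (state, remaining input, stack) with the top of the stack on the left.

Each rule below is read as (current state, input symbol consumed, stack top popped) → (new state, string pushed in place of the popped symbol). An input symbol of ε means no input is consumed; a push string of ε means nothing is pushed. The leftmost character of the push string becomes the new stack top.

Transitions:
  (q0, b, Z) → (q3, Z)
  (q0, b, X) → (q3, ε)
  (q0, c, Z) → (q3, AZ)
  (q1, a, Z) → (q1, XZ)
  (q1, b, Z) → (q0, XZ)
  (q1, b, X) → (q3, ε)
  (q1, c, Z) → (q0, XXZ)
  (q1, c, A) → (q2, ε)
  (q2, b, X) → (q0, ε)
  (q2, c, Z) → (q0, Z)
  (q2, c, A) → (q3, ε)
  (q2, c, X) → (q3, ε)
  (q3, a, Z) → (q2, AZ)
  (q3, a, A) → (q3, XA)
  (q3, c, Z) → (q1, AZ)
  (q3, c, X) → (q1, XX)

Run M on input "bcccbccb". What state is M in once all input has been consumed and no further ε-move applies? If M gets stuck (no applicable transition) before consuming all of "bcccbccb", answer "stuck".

stuck

(q0, bcccbccb, Z)
  read b, top Z: go to q3, push Z → (q3, cccbccb, Z)
  read c, top Z: go to q1, push AZ → (q1, ccbccb, AZ)
  read c, top A: go to q2, push ε → (q2, cbccb, Z)
  read c, top Z: go to q0, push Z → (q0, bccb, Z)
  read b, top Z: go to q3, push Z → (q3, ccb, Z)
  read c, top Z: go to q1, push AZ → (q1, cb, AZ)
  read c, top A: go to q2, push ε → (q2, b, Z)
No transition for (q2, b, top Z); M blocks with input b remaining.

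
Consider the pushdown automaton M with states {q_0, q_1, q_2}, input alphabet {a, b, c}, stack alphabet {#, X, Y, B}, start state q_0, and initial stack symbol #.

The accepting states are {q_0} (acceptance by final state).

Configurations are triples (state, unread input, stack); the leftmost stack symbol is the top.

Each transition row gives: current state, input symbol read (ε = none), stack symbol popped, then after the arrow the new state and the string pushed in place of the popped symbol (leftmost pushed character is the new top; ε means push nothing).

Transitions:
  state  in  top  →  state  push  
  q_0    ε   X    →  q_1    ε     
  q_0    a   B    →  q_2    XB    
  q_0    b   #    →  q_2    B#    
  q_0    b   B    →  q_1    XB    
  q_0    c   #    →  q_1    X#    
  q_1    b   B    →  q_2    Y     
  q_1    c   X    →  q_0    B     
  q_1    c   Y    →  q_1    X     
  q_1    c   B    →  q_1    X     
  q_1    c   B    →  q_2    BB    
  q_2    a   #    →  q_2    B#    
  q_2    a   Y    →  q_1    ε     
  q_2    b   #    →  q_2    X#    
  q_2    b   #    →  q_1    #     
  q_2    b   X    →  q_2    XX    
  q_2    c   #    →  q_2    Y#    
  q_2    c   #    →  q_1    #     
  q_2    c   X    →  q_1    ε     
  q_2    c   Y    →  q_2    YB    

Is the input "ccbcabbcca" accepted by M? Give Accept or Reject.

No computation consumes all input and reaches a final state.

Reject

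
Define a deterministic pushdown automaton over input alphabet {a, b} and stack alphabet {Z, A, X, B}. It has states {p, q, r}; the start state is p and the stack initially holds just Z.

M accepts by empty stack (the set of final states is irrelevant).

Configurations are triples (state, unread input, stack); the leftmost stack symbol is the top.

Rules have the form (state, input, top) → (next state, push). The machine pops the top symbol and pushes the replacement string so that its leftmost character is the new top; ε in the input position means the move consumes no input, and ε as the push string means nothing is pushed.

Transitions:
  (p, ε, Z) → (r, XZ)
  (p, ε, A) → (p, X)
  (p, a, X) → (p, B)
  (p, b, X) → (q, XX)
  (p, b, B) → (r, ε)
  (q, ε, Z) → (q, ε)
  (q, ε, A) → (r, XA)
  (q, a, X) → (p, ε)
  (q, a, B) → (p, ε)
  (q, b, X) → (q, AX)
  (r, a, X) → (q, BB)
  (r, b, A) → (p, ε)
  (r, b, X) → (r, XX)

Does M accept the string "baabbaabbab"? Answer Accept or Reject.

Reject

(p, baabbaabbab, Z)
  ε-move, top Z: go to r, push XZ → (r, baabbaabbab, XZ)
  read b, top X: go to r, push XX → (r, aabbaabbab, XXZ)
  read a, top X: go to q, push BB → (q, abbaabbab, BBXZ)
  read a, top B: go to p, push ε → (p, bbaabbab, BXZ)
  read b, top B: go to r, push ε → (r, baabbab, XZ)
  read b, top X: go to r, push XX → (r, aabbab, XXZ)
  read a, top X: go to q, push BB → (q, abbab, BBXZ)
  read a, top B: go to p, push ε → (p, bbab, BXZ)
  read b, top B: go to r, push ε → (r, bab, XZ)
  read b, top X: go to r, push XX → (r, ab, XXZ)
  read a, top X: go to q, push BB → (q, b, BBXZ)
No transition applies at (q, b, BBXZ); input not fully consumed.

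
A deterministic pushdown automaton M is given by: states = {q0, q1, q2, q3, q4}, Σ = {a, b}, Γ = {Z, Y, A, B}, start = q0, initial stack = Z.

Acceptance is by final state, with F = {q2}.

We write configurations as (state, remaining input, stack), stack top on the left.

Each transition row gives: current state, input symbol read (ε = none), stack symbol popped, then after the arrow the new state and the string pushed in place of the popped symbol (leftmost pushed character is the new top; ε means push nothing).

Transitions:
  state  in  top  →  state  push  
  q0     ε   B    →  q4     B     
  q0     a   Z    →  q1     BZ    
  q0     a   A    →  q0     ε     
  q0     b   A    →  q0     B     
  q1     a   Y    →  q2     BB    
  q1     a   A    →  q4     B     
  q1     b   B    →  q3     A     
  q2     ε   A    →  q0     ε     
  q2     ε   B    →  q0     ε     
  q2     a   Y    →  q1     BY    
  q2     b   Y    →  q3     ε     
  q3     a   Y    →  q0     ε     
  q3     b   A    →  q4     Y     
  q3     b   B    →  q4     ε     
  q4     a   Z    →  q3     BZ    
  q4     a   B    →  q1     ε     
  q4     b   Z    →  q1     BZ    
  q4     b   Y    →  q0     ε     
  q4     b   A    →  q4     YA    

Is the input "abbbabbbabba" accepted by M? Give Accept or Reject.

(q0, abbbabbbabba, Z) ⊢ (q1, bbbabbbabba, BZ) ⊢ (q3, bbabbbabba, AZ) ⊢ (q4, babbbabba, YZ) ⊢ (q0, abbbabba, Z) ⊢ (q1, bbbabba, BZ) ⊢ (q3, bbabba, AZ) ⊢ (q4, babba, YZ) ⊢ (q0, abba, Z) ⊢ (q1, bba, BZ) ⊢ (q3, ba, AZ) ⊢ (q4, a, YZ)
No transition applies at (q4, a, YZ); input not fully consumed.

Reject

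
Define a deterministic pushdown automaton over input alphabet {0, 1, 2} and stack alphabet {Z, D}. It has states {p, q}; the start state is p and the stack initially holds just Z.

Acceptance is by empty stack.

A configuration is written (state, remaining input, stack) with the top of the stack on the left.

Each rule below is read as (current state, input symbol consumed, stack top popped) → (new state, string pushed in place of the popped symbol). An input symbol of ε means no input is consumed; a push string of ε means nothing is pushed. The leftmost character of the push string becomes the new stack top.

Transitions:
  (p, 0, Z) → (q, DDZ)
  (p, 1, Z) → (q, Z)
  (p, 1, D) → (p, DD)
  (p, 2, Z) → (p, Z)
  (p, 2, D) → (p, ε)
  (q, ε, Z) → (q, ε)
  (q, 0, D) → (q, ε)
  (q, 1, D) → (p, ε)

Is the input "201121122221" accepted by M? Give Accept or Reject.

Accept

(p, 201121122221, Z)
  read 2, top Z: go to p, push Z → (p, 01121122221, Z)
  read 0, top Z: go to q, push DDZ → (q, 1121122221, DDZ)
  read 1, top D: go to p, push ε → (p, 121122221, DZ)
  read 1, top D: go to p, push DD → (p, 21122221, DDZ)
  read 2, top D: go to p, push ε → (p, 1122221, DZ)
  read 1, top D: go to p, push DD → (p, 122221, DDZ)
  read 1, top D: go to p, push DD → (p, 22221, DDDZ)
  read 2, top D: go to p, push ε → (p, 2221, DDZ)
  read 2, top D: go to p, push ε → (p, 221, DZ)
  read 2, top D: go to p, push ε → (p, 21, Z)
  read 2, top Z: go to p, push Z → (p, 1, Z)
  read 1, top Z: go to q, push Z → (q, ε, Z)
  ε-move, top Z: go to q, push ε → (q, ε, ε)
All input consumed and the stack is empty.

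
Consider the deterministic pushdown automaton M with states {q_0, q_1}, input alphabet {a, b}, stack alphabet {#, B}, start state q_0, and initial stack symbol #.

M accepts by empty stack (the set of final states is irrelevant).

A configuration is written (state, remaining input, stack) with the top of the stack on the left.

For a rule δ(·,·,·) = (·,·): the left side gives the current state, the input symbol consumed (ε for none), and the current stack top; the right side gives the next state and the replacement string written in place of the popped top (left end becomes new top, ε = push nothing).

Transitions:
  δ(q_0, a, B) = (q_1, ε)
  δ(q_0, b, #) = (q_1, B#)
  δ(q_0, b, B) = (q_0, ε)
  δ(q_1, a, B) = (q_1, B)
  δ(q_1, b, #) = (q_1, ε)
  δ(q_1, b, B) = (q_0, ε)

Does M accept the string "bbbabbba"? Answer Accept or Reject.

Reject

(q_0, bbbabbba, #)
  read b, top #: go to q_1, push B# → (q_1, bbabbba, B#)
  read b, top B: go to q_0, push ε → (q_0, babbba, #)
  read b, top #: go to q_1, push B# → (q_1, abbba, B#)
  read a, top B: go to q_1, push B → (q_1, bbba, B#)
  read b, top B: go to q_0, push ε → (q_0, bba, #)
  read b, top #: go to q_1, push B# → (q_1, ba, B#)
  read b, top B: go to q_0, push ε → (q_0, a, #)
No transition applies at (q_0, a, #); input not fully consumed.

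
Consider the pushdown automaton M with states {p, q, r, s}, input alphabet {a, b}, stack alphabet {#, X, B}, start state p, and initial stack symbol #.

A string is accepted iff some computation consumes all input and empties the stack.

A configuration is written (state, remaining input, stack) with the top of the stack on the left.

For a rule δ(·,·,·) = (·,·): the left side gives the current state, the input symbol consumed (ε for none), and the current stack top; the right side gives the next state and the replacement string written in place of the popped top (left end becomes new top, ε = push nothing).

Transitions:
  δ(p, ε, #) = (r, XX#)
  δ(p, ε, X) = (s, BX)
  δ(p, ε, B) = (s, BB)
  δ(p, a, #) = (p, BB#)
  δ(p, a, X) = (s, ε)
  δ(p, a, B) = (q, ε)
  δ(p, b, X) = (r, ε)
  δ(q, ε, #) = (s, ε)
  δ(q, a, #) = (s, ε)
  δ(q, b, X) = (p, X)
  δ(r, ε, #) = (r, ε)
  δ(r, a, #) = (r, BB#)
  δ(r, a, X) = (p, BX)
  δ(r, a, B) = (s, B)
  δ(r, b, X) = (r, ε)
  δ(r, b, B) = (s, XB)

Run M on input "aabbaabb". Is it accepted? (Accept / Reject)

One accepting computation: (p, aabbaabb, #) ⊢ (r, aabbaabb, XX#) ⊢ (p, abbaabb, BXX#) ⊢ (q, bbaabb, XX#) ⊢ (p, baabb, XX#) ⊢ (r, aabb, X#) ⊢ (p, abb, BX#) ⊢ (q, bb, X#) ⊢ (p, b, X#) ⊢ (r, ε, #) ⊢ (r, ε, ε)
All input consumed and the stack is empty.

Accept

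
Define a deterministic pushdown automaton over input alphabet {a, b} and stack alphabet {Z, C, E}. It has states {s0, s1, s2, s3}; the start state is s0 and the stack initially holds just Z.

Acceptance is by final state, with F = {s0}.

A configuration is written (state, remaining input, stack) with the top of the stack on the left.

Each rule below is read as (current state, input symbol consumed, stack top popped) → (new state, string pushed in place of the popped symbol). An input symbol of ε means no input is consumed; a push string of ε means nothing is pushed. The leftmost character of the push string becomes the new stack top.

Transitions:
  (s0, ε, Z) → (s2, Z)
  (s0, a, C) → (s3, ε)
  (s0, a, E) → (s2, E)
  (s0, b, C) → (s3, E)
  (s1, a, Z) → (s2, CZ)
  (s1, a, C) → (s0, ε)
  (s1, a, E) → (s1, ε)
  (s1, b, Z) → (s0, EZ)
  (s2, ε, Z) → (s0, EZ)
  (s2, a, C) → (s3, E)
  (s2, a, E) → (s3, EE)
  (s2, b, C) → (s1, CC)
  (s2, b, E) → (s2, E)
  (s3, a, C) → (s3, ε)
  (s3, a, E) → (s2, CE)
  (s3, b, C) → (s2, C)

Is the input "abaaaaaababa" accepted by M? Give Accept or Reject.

(s0, abaaaaaababa, Z)
  ε-move, top Z: go to s2, push Z → (s2, abaaaaaababa, Z)
  ε-move, top Z: go to s0, push EZ → (s0, abaaaaaababa, EZ)
  read a, top E: go to s2, push E → (s2, baaaaaababa, EZ)
  read b, top E: go to s2, push E → (s2, aaaaaababa, EZ)
  read a, top E: go to s3, push EE → (s3, aaaaababa, EEZ)
  read a, top E: go to s2, push CE → (s2, aaaababa, CEEZ)
  read a, top C: go to s3, push E → (s3, aaababa, EEEZ)
  read a, top E: go to s2, push CE → (s2, aababa, CEEEZ)
  read a, top C: go to s3, push E → (s3, ababa, EEEEZ)
  read a, top E: go to s2, push CE → (s2, baba, CEEEEZ)
  read b, top C: go to s1, push CC → (s1, aba, CCEEEEZ)
  read a, top C: go to s0, push ε → (s0, ba, CEEEEZ)
  read b, top C: go to s3, push E → (s3, a, EEEEEZ)
  read a, top E: go to s2, push CE → (s2, ε, CEEEEEZ)
All input consumed; state s2 ∉ F and no further ε-move applies.

Reject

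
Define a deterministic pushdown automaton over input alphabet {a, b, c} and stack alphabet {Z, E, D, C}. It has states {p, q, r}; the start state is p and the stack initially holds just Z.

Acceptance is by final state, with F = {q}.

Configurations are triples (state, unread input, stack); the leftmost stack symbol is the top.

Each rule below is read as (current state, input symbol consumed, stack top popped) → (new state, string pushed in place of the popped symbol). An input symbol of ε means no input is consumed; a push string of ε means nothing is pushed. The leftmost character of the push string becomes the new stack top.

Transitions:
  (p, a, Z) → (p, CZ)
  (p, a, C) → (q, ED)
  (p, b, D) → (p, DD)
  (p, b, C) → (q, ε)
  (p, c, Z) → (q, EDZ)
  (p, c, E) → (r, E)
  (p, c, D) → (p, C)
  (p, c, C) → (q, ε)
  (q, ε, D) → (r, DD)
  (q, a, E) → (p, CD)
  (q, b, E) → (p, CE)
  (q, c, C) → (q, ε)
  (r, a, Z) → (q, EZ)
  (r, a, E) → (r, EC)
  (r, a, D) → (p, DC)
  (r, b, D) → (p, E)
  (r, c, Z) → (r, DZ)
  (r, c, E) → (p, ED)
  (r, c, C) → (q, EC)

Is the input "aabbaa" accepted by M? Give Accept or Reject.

Accept

(p, aabbaa, Z)
  read a, top Z: go to p, push CZ → (p, abbaa, CZ)
  read a, top C: go to q, push ED → (q, bbaa, EDZ)
  read b, top E: go to p, push CE → (p, baa, CEDZ)
  read b, top C: go to q, push ε → (q, aa, EDZ)
  read a, top E: go to p, push CD → (p, a, CDDZ)
  read a, top C: go to q, push ED → (q, ε, EDDDZ)
All input consumed; state q ∈ F.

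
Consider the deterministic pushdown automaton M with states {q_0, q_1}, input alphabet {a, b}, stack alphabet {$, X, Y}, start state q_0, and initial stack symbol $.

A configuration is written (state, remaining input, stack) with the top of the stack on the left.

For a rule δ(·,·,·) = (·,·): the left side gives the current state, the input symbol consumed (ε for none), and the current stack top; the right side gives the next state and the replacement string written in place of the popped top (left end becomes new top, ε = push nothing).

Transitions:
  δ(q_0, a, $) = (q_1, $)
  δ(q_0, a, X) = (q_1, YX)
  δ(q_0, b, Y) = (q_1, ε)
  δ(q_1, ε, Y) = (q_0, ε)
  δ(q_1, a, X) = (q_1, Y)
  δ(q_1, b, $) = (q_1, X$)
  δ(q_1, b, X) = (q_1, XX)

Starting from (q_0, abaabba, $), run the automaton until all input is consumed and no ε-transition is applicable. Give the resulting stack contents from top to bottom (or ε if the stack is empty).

(q_0, abaabba, $) ⊢ (q_1, baabba, $) ⊢ (q_1, aabba, X$) ⊢ (q_1, abba, Y$) ⊢ (q_0, abba, $) ⊢ (q_1, bba, $) ⊢ (q_1, ba, X$) ⊢ (q_1, a, XX$) ⊢ (q_1, ε, YX$) ⊢ (q_0, ε, X$)
All input consumed in state q_0 with stack X$.

X$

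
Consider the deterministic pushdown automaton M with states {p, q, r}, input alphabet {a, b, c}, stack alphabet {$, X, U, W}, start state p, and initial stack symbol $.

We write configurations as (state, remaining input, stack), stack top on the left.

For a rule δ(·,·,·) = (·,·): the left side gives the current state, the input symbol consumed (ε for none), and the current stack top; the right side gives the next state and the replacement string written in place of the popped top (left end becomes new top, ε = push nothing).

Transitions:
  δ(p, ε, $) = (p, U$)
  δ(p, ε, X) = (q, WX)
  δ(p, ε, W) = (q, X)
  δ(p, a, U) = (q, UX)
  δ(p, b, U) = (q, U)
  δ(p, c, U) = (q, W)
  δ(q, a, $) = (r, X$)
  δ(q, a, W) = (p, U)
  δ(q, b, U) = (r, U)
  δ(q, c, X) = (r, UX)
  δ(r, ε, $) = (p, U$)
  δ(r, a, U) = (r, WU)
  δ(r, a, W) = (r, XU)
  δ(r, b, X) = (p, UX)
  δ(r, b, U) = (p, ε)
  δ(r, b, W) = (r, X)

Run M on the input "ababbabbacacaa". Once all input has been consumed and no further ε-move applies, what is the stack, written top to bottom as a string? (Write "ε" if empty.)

(p, ababbabbacacaa, $)
  ε-move, top $: go to p, push U$ → (p, ababbabbacacaa, U$)
  read a, top U: go to q, push UX → (q, babbabbacacaa, UX$)
  read b, top U: go to r, push U → (r, abbabbacacaa, UX$)
  read a, top U: go to r, push WU → (r, bbabbacacaa, WUX$)
  read b, top W: go to r, push X → (r, babbacacaa, XUX$)
  read b, top X: go to p, push UX → (p, abbacacaa, UXUX$)
  read a, top U: go to q, push UX → (q, bbacacaa, UXXUX$)
  read b, top U: go to r, push U → (r, bacacaa, UXXUX$)
  read b, top U: go to p, push ε → (p, acacaa, XXUX$)
  ε-move, top X: go to q, push WX → (q, acacaa, WXXUX$)
  read a, top W: go to p, push U → (p, cacaa, UXXUX$)
  read c, top U: go to q, push W → (q, acaa, WXXUX$)
  read a, top W: go to p, push U → (p, caa, UXXUX$)
  read c, top U: go to q, push W → (q, aa, WXXUX$)
  read a, top W: go to p, push U → (p, a, UXXUX$)
  read a, top U: go to q, push UX → (q, ε, UXXXUX$)
All input consumed in state q with stack UXXXUX$.

UXXXUX$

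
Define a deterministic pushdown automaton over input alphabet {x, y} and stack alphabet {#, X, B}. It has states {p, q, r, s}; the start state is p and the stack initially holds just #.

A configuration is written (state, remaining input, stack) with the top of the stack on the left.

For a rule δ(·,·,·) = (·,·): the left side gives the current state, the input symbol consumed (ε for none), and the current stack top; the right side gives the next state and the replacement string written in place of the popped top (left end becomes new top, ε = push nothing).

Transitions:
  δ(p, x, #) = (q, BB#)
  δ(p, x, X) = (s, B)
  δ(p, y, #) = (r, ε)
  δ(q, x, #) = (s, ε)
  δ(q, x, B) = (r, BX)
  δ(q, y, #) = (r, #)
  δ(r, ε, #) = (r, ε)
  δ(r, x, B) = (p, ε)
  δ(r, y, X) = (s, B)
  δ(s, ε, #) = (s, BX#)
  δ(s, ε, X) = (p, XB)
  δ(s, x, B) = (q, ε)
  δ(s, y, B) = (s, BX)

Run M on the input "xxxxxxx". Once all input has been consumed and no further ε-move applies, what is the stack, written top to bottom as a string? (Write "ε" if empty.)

(p, xxxxxxx, #) ⊢ (q, xxxxxx, BB#) ⊢ (r, xxxxx, BXB#) ⊢ (p, xxxx, XB#) ⊢ (s, xxx, BB#) ⊢ (q, xx, B#) ⊢ (r, x, BX#) ⊢ (p, ε, X#)
All input consumed in state p with stack X#.

X#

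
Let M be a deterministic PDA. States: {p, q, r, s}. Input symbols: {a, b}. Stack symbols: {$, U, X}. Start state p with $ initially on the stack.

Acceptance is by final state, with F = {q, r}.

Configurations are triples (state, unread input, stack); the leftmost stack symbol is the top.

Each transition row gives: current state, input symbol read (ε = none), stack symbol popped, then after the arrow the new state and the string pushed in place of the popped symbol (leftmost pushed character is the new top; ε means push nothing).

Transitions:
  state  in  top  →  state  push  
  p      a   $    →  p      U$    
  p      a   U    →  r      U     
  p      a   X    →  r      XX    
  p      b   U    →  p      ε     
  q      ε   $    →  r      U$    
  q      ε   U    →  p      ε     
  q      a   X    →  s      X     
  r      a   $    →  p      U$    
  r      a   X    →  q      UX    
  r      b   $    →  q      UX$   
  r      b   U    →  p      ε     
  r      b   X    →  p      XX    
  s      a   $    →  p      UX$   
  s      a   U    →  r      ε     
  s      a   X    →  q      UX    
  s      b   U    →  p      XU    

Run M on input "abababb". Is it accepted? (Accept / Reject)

Reject

(p, abababb, $)
  read a, top $: go to p, push U$ → (p, bababb, U$)
  read b, top U: go to p, push ε → (p, ababb, $)
  read a, top $: go to p, push U$ → (p, babb, U$)
  read b, top U: go to p, push ε → (p, abb, $)
  read a, top $: go to p, push U$ → (p, bb, U$)
  read b, top U: go to p, push ε → (p, b, $)
No transition applies at (p, b, $); input not fully consumed.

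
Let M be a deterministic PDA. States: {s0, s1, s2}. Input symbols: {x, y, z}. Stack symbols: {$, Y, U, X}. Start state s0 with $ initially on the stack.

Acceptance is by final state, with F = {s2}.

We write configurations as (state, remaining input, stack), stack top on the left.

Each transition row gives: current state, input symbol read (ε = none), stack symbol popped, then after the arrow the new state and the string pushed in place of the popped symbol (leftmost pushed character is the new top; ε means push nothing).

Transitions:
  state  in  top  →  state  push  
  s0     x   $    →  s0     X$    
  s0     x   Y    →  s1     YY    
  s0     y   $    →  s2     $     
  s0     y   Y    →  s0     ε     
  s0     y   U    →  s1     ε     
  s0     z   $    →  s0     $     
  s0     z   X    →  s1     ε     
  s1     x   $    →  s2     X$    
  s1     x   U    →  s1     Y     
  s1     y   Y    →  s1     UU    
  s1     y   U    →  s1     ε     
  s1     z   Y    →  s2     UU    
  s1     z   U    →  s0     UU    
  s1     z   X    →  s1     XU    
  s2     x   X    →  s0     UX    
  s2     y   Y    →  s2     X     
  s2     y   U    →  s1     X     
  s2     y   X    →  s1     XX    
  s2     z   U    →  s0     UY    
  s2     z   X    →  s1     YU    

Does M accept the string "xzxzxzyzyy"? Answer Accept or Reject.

Reject

(s0, xzxzxzyzyy, $)
  read x, top $: go to s0, push X$ → (s0, zxzxzyzyy, X$)
  read z, top X: go to s1, push ε → (s1, xzxzyzyy, $)
  read x, top $: go to s2, push X$ → (s2, zxzyzyy, X$)
  read z, top X: go to s1, push YU → (s1, xzyzyy, YU$)
No transition applies at (s1, xzyzyy, YU$); input not fully consumed.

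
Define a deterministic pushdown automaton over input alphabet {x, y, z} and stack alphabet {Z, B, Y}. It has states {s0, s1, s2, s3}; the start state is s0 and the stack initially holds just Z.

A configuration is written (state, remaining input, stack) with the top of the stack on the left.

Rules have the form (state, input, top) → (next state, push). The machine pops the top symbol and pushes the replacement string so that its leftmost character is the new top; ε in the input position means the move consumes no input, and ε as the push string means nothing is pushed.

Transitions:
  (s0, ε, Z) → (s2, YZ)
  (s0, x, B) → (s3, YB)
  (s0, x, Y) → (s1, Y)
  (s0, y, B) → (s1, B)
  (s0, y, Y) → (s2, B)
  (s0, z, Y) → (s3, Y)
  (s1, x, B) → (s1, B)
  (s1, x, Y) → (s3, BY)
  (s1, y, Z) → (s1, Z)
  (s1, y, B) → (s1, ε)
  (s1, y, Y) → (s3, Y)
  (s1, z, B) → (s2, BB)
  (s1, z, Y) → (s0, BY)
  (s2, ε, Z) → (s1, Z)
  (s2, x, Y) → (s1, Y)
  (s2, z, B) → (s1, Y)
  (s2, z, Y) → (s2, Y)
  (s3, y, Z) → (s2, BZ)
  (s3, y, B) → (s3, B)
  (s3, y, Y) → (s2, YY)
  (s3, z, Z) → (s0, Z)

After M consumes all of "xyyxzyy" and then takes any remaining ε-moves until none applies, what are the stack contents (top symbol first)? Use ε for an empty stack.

(s0, xyyxzyy, Z)
  ε-move, top Z: go to s2, push YZ → (s2, xyyxzyy, YZ)
  read x, top Y: go to s1, push Y → (s1, yyxzyy, YZ)
  read y, top Y: go to s3, push Y → (s3, yxzyy, YZ)
  read y, top Y: go to s2, push YY → (s2, xzyy, YYZ)
  read x, top Y: go to s1, push Y → (s1, zyy, YYZ)
  read z, top Y: go to s0, push BY → (s0, yy, BYYZ)
  read y, top B: go to s1, push B → (s1, y, BYYZ)
  read y, top B: go to s1, push ε → (s1, ε, YYZ)
All input consumed in state s1 with stack YYZ.

YYZ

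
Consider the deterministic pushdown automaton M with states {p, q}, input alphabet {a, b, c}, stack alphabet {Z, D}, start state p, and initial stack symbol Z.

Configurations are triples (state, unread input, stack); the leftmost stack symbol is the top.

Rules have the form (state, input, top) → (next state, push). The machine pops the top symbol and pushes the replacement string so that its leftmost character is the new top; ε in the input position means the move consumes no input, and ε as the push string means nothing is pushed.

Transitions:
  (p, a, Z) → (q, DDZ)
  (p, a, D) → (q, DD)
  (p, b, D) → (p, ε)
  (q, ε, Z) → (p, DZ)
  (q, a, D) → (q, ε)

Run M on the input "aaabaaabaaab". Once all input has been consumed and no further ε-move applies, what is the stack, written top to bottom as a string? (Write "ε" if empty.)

(p, aaabaaabaaab, Z)
  read a, top Z: go to q, push DDZ → (q, aabaaabaaab, DDZ)
  read a, top D: go to q, push ε → (q, abaaabaaab, DZ)
  read a, top D: go to q, push ε → (q, baaabaaab, Z)
  ε-move, top Z: go to p, push DZ → (p, baaabaaab, DZ)
  read b, top D: go to p, push ε → (p, aaabaaab, Z)
  read a, top Z: go to q, push DDZ → (q, aabaaab, DDZ)
  read a, top D: go to q, push ε → (q, abaaab, DZ)
  read a, top D: go to q, push ε → (q, baaab, Z)
  ε-move, top Z: go to p, push DZ → (p, baaab, DZ)
  read b, top D: go to p, push ε → (p, aaab, Z)
  read a, top Z: go to q, push DDZ → (q, aab, DDZ)
  read a, top D: go to q, push ε → (q, ab, DZ)
  read a, top D: go to q, push ε → (q, b, Z)
  ε-move, top Z: go to p, push DZ → (p, b, DZ)
  read b, top D: go to p, push ε → (p, ε, Z)
All input consumed in state p with stack Z.

Z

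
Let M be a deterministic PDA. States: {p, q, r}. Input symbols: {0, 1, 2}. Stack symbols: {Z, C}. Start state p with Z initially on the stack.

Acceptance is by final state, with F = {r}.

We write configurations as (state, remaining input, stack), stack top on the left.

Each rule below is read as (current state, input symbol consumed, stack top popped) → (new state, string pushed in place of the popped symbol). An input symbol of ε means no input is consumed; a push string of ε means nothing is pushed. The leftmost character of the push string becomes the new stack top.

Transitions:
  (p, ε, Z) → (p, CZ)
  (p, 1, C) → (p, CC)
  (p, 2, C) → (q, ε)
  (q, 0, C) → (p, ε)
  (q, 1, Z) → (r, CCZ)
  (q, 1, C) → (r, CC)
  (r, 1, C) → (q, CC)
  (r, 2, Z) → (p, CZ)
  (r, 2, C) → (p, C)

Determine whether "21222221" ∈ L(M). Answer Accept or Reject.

(p, 21222221, Z)
  ε-move, top Z: go to p, push CZ → (p, 21222221, CZ)
  read 2, top C: go to q, push ε → (q, 1222221, Z)
  read 1, top Z: go to r, push CCZ → (r, 222221, CCZ)
  read 2, top C: go to p, push C → (p, 22221, CCZ)
  read 2, top C: go to q, push ε → (q, 2221, CZ)
No transition applies at (q, 2221, CZ); input not fully consumed.

Reject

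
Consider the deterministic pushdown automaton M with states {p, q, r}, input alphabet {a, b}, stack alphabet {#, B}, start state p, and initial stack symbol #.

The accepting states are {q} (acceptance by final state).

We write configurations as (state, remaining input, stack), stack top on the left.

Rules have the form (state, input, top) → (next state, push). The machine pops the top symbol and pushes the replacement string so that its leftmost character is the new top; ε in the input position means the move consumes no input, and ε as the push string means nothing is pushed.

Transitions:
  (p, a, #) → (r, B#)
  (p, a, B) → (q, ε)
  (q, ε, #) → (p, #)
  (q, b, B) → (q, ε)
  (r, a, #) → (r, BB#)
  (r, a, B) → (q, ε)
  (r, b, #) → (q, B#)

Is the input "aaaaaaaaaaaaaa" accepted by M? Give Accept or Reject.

(p, aaaaaaaaaaaaaa, #)
  read a, top #: go to r, push B# → (r, aaaaaaaaaaaaa, B#)
  read a, top B: go to q, push ε → (q, aaaaaaaaaaaa, #)
  ε-move, top #: go to p, push # → (p, aaaaaaaaaaaa, #)
  read a, top #: go to r, push B# → (r, aaaaaaaaaaa, B#)
  read a, top B: go to q, push ε → (q, aaaaaaaaaa, #)
  ε-move, top #: go to p, push # → (p, aaaaaaaaaa, #)
  read a, top #: go to r, push B# → (r, aaaaaaaaa, B#)
  read a, top B: go to q, push ε → (q, aaaaaaaa, #)
  ε-move, top #: go to p, push # → (p, aaaaaaaa, #)
  read a, top #: go to r, push B# → (r, aaaaaaa, B#)
  read a, top B: go to q, push ε → (q, aaaaaa, #)
  ε-move, top #: go to p, push # → (p, aaaaaa, #)
  read a, top #: go to r, push B# → (r, aaaaa, B#)
  read a, top B: go to q, push ε → (q, aaaa, #)
  ε-move, top #: go to p, push # → (p, aaaa, #)
  read a, top #: go to r, push B# → (r, aaa, B#)
  read a, top B: go to q, push ε → (q, aa, #)
  ε-move, top #: go to p, push # → (p, aa, #)
  read a, top #: go to r, push B# → (r, a, B#)
  read a, top B: go to q, push ε → (q, ε, #)
All input consumed; state q ∈ F.

Accept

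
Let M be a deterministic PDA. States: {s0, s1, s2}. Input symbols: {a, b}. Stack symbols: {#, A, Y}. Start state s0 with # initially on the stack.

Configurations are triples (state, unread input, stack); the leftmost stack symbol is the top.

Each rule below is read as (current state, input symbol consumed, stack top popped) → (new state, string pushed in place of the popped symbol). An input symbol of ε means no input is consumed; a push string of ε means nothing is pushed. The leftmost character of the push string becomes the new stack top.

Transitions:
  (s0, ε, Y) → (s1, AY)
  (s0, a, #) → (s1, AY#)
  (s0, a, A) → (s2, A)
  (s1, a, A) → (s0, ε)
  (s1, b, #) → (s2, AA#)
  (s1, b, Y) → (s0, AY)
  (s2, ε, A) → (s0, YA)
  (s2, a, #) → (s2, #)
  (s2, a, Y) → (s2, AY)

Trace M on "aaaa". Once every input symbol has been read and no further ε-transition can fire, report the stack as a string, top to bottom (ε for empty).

AY#

(s0, aaaa, #) ⊢ (s1, aaa, AY#) ⊢ (s0, aa, Y#) ⊢ (s1, aa, AY#) ⊢ (s0, a, Y#) ⊢ (s1, a, AY#) ⊢ (s0, ε, Y#) ⊢ (s1, ε, AY#)
All input consumed in state s1 with stack AY#.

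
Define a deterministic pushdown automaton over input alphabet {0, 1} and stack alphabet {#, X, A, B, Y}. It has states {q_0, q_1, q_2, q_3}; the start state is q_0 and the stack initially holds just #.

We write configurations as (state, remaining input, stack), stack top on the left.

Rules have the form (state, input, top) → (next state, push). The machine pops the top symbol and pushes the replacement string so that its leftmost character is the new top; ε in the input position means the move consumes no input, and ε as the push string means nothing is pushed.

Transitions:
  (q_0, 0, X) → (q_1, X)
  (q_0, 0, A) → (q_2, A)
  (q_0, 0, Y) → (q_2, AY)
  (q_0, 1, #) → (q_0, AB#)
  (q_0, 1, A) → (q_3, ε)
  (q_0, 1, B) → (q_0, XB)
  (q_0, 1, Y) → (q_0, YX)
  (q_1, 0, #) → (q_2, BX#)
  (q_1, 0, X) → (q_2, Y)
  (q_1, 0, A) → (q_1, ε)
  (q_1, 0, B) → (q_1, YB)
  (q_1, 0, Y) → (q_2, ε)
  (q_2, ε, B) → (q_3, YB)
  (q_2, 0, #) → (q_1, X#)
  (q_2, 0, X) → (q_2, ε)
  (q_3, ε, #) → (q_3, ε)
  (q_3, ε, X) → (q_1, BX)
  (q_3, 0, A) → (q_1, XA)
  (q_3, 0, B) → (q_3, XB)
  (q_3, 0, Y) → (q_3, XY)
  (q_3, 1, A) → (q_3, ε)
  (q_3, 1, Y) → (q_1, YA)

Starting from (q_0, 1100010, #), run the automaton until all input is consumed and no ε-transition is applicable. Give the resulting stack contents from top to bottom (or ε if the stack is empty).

ABXB#

(q_0, 1100010, #)
  read 1, top #: go to q_0, push AB# → (q_0, 100010, AB#)
  read 1, top A: go to q_3, push ε → (q_3, 00010, B#)
  read 0, top B: go to q_3, push XB → (q_3, 0010, XB#)
  ε-move, top X: go to q_1, push BX → (q_1, 0010, BXB#)
  read 0, top B: go to q_1, push YB → (q_1, 010, YBXB#)
  read 0, top Y: go to q_2, push ε → (q_2, 10, BXB#)
  ε-move, top B: go to q_3, push YB → (q_3, 10, YBXB#)
  read 1, top Y: go to q_1, push YA → (q_1, 0, YABXB#)
  read 0, top Y: go to q_2, push ε → (q_2, ε, ABXB#)
All input consumed in state q_2 with stack ABXB#.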